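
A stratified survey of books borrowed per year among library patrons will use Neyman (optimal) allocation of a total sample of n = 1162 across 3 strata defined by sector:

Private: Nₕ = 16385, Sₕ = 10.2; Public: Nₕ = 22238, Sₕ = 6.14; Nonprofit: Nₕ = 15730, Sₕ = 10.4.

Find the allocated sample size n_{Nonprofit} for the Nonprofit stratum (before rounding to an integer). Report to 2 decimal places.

406.83

Neyman allocation: nₕ = n·NₕSₕ / Σⱼ NⱼSⱼ.
Σ NⱼSⱼ = 16385·10.2 + 22238·6.14 + 15730·10.4 = 467260.32.
n_{Nonprofit} = 1162·15730·10.4 / 467260.32 = 406.83.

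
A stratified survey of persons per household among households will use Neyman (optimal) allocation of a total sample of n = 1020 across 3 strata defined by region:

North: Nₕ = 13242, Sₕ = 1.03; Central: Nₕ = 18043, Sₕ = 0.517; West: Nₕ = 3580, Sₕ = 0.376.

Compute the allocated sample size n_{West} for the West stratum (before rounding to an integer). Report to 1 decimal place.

Neyman allocation: nₕ = n·NₕSₕ / Σⱼ NⱼSⱼ.
Σ NⱼSⱼ = 13242·1.03 + 18043·0.517 + 3580·0.376 = 24313.571.
n_{West} = 1020·3580·0.376 / 24313.571 = 56.5.

56.5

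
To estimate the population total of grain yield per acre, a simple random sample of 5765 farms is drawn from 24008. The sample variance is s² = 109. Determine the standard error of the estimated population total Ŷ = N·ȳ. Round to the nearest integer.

Var(Ŷ) = N²·Var(ȳ) = N²·(1 − n/N)·s²/n.
f = 5765/24008 = 0.24012829; Var(ȳ) = 0.75987171·109/5765 = 0.014367045.
Var(Ŷ) = 24008² · 0.014367045 = 8.2809358 × 10^6.
SE(Ŷ) = √(8.2809358 × 10^6) = 2878.

2878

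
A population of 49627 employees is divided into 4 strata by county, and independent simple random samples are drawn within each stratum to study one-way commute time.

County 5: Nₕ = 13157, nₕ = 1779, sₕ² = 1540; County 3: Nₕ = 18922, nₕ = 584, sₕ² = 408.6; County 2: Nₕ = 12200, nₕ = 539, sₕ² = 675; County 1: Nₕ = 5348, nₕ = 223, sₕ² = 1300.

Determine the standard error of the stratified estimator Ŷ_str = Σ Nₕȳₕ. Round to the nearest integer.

Var(Ŷ_str) = Σₕ Nₕ²(1 − fₕ)sₕ²/nₕ.
County 5: 13157²·(1 − 1779/13157)·1540/1779 = 1.2958883 × 10^8.
County 3: 18922²·(1 − 584/18922)·408.6/584 = 2.4277531 × 10^8.
County 2: 12200²·(1 − 539/12200)·675/539 = 1.7816018 × 10^8.
County 1: 5348²·(1 − 223/5348)·1300/223 = 1.5978049 × 10^8.
Sum = 7.1030481 × 10^8.
SE = √(7.1030481 × 10^8) = 26652.

26652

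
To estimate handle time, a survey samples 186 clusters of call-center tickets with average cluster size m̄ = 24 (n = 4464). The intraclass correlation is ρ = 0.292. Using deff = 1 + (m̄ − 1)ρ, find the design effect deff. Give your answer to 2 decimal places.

deff = 1 + (24 − 1)·0.292 = 1 + 6.716 = 7.716.

7.72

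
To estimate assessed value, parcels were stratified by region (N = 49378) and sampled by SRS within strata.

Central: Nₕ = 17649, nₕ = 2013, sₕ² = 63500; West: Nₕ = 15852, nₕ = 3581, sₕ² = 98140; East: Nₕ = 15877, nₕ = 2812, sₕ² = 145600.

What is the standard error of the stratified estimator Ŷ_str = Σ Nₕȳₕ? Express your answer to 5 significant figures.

Var(Ŷ_str) = Σₕ Nₕ²(1 − fₕ)sₕ²/nₕ.
Central: 17649²·(1 − 2013/17649)·63500/2013 = 8.7051391 × 10^9.
West: 15852²·(1 − 3581/15852)·98140/3581 = 5.330964 × 10^9.
East: 15877²·(1 − 2812/15877)·145600/2812 = 1.0740486 × 10^10.
Sum = 2.4776589 × 10^10.
SE = √(2.4776589 × 10^10) = 157410.

157410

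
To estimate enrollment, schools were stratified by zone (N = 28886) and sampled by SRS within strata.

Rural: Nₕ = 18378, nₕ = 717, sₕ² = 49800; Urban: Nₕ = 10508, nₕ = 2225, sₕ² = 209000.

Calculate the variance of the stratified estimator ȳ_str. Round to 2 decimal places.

Var(ȳ_str) = Σₕ Wₕ²(1 − fₕ)sₕ²/nₕ with Wₕ = Nₕ/N, N = 28886.
Rural: Wₕ = 0.63622516; term = 0.63622516²·(1 − 0.03901404)·49800/717 = 27.017733.
Urban: Wₕ = 0.36377484; term = 0.36377484²·(1 − 0.21174343)·209000/2225 = 9.798265.
Sum = 36.815998.

36.82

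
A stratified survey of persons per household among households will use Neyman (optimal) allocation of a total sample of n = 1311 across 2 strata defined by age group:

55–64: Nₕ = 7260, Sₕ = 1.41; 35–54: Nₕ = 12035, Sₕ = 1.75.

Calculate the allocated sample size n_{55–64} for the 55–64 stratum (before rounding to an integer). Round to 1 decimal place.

428.8

Neyman allocation: nₕ = n·NₕSₕ / Σⱼ NⱼSⱼ.
Σ NⱼSⱼ = 7260·1.41 + 12035·1.75 = 31297.85.
n_{55–64} = 1311·7260·1.41 / 31297.85 = 428.8.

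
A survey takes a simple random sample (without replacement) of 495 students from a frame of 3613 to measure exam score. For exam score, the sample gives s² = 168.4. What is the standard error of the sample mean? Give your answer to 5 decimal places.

0.54184

Under SRS without replacement, Var(ȳ) = (1 − f)·s²/n with f = n/N = 495/3613 = 0.13700526.
Var(ȳ) = (1 − 0.13700526)·168.4/495 = 0.86299474·0.34020202 = 0.29359255.
SE(ȳ) = √(0.29359255) = 0.54184.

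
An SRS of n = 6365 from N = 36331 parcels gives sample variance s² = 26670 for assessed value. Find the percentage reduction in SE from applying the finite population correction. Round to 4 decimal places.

f = n/N = 6365/36331 = 0.17519474.
SE_no-fpc = √(s²/n) = 2.0469739; SE_fpc = √((1−f)s²/n) = 1.8590369.
Ratio = √(1−f) = 0.90818790. Reduction = 100·(1 − 0.90818790) = 9.1812%.

9.1812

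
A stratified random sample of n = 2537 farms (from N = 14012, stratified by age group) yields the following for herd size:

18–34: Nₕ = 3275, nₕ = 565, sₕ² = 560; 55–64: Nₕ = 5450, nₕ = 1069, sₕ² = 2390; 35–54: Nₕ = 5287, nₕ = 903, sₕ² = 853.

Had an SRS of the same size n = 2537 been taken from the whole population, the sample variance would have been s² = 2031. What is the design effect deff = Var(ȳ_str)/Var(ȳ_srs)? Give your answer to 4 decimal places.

0.6532

Var(ȳ_str) = Σ Wₕ²(1−fₕ)sₕ²/nₕ with Wₕ = Nₕ/14012:
  18–34: (3275/14012)²·(1−565/3275)·560/565 = 0.044804323
  55–64: (5450/14012)²·(1−1069/5450)·2390/1069 = 0.27188778
  35–54: (5287/14012)²·(1−903/5287)·853/903 = 0.11151695
  → Var(ȳ_str) = 0.42820905.
Var(ȳ_srs) = (1 − 2537/14012)·2031/2537 = 0.65560464.
deff = 0.42820905 / 0.65560464 = 0.6532.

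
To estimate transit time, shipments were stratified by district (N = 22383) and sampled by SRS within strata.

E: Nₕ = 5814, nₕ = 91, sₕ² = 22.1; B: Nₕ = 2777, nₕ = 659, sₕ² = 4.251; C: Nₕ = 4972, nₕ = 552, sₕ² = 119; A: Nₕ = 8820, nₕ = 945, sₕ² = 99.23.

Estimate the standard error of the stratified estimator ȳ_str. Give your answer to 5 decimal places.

Var(ȳ_str) = Σₕ Wₕ²(1 − fₕ)sₕ²/nₕ with Wₕ = Nₕ/N, N = 22383.
E: Wₕ = 0.25975070; term = 0.25975070²·(1 − 0.01565187)·22.1/91 = 0.016129209.
B: Wₕ = 0.12406737; term = 0.12406737²·(1 − 0.23730645)·4.251/659 = 7.573052 × 10^-5.
C: Wₕ = 0.22213287; term = 0.22213287²·(1 − 0.11102172)·119/552 = 0.0094563749.
A: Wₕ = 0.39404906; term = 0.39404906²·(1 − 0.10714286)·99.23/945 = 0.014557733.
Sum = 0.040219047.
SE = √(0.040219047) = 0.20055.

0.20055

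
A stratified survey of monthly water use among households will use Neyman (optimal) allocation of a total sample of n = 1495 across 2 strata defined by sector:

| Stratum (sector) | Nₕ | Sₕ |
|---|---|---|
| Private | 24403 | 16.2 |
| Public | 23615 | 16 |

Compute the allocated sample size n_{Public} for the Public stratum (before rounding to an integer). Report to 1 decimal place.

Neyman allocation: nₕ = n·NₕSₕ / Σⱼ NⱼSⱼ.
Σ NⱼSⱼ = 24403·16.2 + 23615·16 = 773168.6.
n_{Public} = 1495·23615·16 / 773168.6 = 730.6.

730.6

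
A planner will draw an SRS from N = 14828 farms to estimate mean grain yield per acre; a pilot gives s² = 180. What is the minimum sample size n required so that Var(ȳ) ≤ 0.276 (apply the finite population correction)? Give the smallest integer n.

625

Without fpc, n₀ = s²/D = 180/0.276 = 652.1739.
With fpc, (1 − n/N)·s²/n ≤ D requires n ≥ n₀/(1 + n₀/N) = 652.1739/(1 + 652.1739/14828) = 624.6981.
Rounding up, n = 625.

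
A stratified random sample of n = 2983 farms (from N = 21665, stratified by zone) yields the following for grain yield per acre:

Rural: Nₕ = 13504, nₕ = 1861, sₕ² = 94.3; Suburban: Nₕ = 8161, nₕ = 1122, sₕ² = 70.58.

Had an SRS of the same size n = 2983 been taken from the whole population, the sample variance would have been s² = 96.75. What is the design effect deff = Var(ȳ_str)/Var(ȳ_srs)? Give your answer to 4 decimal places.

Var(ȳ_str) = Σ Wₕ²(1−fₕ)sₕ²/nₕ with Wₕ = Nₕ/21665:
  Rural: (13504/21665)²·(1−1861/13504)·94.3/1861 = 0.016973651
  Suburban: (8161/21665)²·(1−1122/8161)·70.58/1122 = 0.0076988481
  → Var(ȳ_str) = 0.024672499.
Var(ȳ_srs) = (1 − 2983/21665)·96.75/2983 = 0.027968063.
deff = 0.024672499 / 0.027968063 = 0.8822.

0.8822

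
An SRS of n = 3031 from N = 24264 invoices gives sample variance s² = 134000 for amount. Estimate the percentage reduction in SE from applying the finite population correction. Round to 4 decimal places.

f = n/N = 3031/24264 = 0.12491757.
SE_no-fpc = √(s²/n) = 6.6490474; SE_fpc = √((1−f)s²/n) = 6.2199073.
Ratio = √(1−f) = 0.93545840. Reduction = 100·(1 − 0.93545840) = 6.4542%.

6.4542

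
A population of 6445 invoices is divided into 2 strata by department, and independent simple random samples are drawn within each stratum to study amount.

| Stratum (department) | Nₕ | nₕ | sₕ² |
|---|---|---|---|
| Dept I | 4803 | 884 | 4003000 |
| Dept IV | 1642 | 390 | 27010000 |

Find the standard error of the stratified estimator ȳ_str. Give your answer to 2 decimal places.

Var(ȳ_str) = Σₕ Wₕ²(1 − fₕ)sₕ²/nₕ with Wₕ = Nₕ/N, N = 6445.
Dept I: Wₕ = 0.74522886; term = 0.74522886²·(1 − 0.18405163)·4003000/884 = 2051.9904.
Dept IV: Wₕ = 0.25477114; term = 0.25477114²·(1 − 0.23751523)·27010000/390 = 3427.6117.
Sum = 5479.6021.
SE = √(5479.6021) = 74.02.

74.02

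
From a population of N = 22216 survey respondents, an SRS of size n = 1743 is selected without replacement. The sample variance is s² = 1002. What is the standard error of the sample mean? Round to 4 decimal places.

Under SRS without replacement, Var(ȳ) = (1 − f)·s²/n with f = n/N = 1743/22216 = 0.07845697.
Var(ȳ) = (1 − 0.07845697)·1002/1743 = 0.92154303·0.57487091 = 0.52976828.
SE(ȳ) = √(0.52976828) = 0.7279.

0.7279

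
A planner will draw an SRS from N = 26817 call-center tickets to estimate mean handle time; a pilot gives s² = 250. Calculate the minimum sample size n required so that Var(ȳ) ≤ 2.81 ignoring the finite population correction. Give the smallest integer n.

Without fpc, n₀ = s²/D = 250/2.81 = 88.9680.
Rounding up, n = 89.

89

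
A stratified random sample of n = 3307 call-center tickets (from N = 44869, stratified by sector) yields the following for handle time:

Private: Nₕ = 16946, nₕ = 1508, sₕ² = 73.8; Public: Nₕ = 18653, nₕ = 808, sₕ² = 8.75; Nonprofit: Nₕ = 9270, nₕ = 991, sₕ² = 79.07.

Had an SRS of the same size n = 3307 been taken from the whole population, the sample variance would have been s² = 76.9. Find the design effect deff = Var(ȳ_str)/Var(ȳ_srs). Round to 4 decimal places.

Var(ȳ_str) = Σ Wₕ²(1−fₕ)sₕ²/nₕ with Wₕ = Nₕ/44869:
  Private: (16946/44869)²·(1−1508/16946)·73.8/1508 = 0.0063594635
  Public: (18653/44869)²·(1−808/18653)·8.75/808 = 0.0017904787
  Nonprofit: (9270/44869)²·(1−991/9270)·79.07/991 = 0.0030416057
  → Var(ȳ_str) = 0.011191548.
Var(ȳ_srs) = (1 − 3307/44869)·76.9/3307 = 0.021539826.
deff = 0.011191548 / 0.021539826 = 0.5196.

0.5196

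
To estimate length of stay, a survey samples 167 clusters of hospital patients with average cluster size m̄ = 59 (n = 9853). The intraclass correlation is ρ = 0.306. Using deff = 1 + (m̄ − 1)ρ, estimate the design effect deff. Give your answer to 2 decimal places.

deff = 1 + (59 − 1)·0.306 = 1 + 17.748 = 18.748.

18.75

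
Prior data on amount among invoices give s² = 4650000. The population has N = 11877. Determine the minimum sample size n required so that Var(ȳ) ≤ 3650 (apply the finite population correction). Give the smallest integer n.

Without fpc, n₀ = s²/D = 4650000/3650 = 1273.9726.
With fpc, (1 − n/N)·s²/n ≤ D requires n ≥ n₀/(1 + n₀/N) = 1273.9726/(1 + 1273.9726/11877) = 1150.5592.
Rounding up, n = 1151.

1151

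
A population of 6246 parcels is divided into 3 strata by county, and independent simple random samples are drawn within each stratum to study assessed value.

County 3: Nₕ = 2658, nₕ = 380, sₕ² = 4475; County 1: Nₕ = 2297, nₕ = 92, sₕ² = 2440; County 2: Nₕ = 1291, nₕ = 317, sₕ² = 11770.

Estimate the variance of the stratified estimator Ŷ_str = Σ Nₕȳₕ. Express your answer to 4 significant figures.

Var(Ŷ_str) = Σₕ Nₕ²(1 − fₕ)sₕ²/nₕ.
County 3: 2658²·(1 − 380/2658)·4475/380 = 7.1304697 × 10^7.
County 1: 2297²·(1 − 92/2297)·2440/92 = 1.3432956 × 10^8.
County 2: 1291²·(1 − 317/1291)·11770/317 = 4.6687691 × 10^7.
Sum = 2.5232195 × 10^8.

2.523 × 10^8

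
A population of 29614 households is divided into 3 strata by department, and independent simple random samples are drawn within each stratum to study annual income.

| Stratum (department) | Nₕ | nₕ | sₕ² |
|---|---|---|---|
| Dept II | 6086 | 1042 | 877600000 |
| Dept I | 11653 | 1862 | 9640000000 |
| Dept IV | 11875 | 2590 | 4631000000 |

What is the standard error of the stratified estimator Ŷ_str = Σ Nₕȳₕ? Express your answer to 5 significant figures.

Var(Ŷ_str) = Σₕ Nₕ²(1 − fₕ)sₕ²/nₕ.
Dept II: 6086²·(1 − 1042/6086)·877600000/1042 = 2.5854487 × 10^13.
Dept I: 11653²·(1 − 1862/11653)·9640000000/1862 = 5.9069345 × 10^14.
Dept IV: 11875²·(1 − 2590/11875)·4631000000/2590 = 1.9714717 × 10^14.
Sum = 8.1369511 × 10^14.
SE = √(8.1369511 × 10^14) = 2.8525 × 10^7.

2.8525 × 10^7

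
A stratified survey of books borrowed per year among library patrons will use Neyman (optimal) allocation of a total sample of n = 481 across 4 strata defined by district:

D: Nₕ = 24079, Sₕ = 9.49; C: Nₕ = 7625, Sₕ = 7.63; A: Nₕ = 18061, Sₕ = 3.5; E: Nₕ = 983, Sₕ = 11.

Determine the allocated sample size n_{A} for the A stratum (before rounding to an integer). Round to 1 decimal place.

Neyman allocation: nₕ = n·NₕSₕ / Σⱼ NⱼSⱼ.
Σ NⱼSⱼ = 24079·9.49 + 7625·7.63 + 18061·3.5 + 983·11 = 360714.96.
n_{A} = 481·18061·3.5 / 360714.96 = 84.3.

84.3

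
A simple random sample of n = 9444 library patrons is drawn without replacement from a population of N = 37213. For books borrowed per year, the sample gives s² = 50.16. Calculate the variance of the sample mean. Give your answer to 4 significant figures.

0.003963

Under SRS without replacement, Var(ȳ) = (1 − f)·s²/n with f = n/N = 9444/37213 = 0.25378228.
Var(ȳ) = (1 − 0.25378228)·50.16/9444 = 0.74621772·0.0053113088 = 0.0039633927.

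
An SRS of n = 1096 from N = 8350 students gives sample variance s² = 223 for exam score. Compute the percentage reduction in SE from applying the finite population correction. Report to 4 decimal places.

f = n/N = 1096/8350 = 0.13125749.
SE_no-fpc = √(s²/n) = 0.45107333; SE_fpc = √((1−f)s²/n) = 0.42042903.
Ratio = √(1−f) = 0.93206358. Reduction = 100·(1 − 0.93206358) = 6.7936%.

6.7936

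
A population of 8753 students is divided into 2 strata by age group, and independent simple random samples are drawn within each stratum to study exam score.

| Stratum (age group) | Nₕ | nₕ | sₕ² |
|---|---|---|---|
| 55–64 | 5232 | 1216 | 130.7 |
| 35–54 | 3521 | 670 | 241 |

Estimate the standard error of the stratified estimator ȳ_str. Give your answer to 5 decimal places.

0.27678

Var(ȳ_str) = Σₕ Wₕ²(1 − fₕ)sₕ²/nₕ with Wₕ = Nₕ/N, N = 8753.
55–64: Wₕ = 0.59773792; term = 0.59773792²·(1 − 0.23241590)·130.7/1216 = 0.029477429.
35–54: Wₕ = 0.40226208; term = 0.40226208²·(1 − 0.19028685)·241/670 = 0.047129369.
Sum = 0.076606798.
SE = √(0.076606798) = 0.27678.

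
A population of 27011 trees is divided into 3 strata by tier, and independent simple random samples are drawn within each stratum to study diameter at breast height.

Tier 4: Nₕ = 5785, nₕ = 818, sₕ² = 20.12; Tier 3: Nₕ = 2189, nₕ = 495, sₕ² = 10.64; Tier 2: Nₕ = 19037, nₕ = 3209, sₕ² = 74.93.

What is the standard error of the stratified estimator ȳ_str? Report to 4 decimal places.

Var(ȳ_str) = Σₕ Wₕ²(1 − fₕ)sₕ²/nₕ with Wₕ = Nₕ/N, N = 27011.
Tier 4: Wₕ = 0.21417200; term = 0.21417200²·(1 − 0.14140017)·20.12/818 = 9.687035 × 10^-4.
Tier 3: Wₕ = 0.08104106; term = 0.08104106²·(1 − 0.22613065)·10.64/495 = 1.092482 × 10^-4.
Tier 2: Wₕ = 0.70478694; term = 0.70478694²·(1 − 0.16856648)·74.93/3209 = 0.0096433791.
Sum = 0.010721331.
SE = √(0.010721331) = 0.1035.

0.1035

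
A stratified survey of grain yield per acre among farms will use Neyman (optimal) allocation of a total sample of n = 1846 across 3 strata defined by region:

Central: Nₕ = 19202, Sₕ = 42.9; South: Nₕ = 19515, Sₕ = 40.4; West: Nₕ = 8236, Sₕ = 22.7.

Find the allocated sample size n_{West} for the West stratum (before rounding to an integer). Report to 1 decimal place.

191.8

Neyman allocation: nₕ = n·NₕSₕ / Σⱼ NⱼSⱼ.
Σ NⱼSⱼ = 19202·42.9 + 19515·40.4 + 8236·22.7 = 1.799129 × 10^6.
n_{West} = 1846·8236·22.7 / (1.799129 × 10^6) = 191.8.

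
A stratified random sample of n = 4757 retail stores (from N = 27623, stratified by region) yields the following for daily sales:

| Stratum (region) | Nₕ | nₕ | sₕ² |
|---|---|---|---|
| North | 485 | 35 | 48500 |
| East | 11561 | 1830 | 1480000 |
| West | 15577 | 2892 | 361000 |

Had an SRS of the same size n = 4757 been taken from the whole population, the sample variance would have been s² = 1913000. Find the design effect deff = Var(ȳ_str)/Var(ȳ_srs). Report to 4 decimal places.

0.4565

Var(ȳ_str) = Σ Wₕ²(1−fₕ)sₕ²/nₕ with Wₕ = Nₕ/27623:
  North: (485/27623)²·(1−35/485)·48500/35 = 0.39635675
  East: (11561/27623)²·(1−1830/11561)·1480000/1830 = 119.23996
  West: (15577/27623)²·(1−2892/15577)·361000/2892 = 32.325222
  → Var(ȳ_str) = 151.96154.
Var(ȳ_srs) = (1 − 4757/27623)·1913000/4757 = 332.89033.
deff = 151.96154 / 332.89033 = 0.4565.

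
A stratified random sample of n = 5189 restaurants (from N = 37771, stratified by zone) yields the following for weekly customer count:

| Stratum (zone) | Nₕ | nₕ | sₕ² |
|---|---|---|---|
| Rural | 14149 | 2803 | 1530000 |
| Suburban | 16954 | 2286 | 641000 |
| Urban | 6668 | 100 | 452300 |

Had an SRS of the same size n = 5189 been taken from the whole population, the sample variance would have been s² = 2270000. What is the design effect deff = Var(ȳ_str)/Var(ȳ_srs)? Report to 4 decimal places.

Var(ȳ_str) = Σ Wₕ²(1−fₕ)sₕ²/nₕ with Wₕ = Nₕ/37771:
  Rural: (14149/37771)²·(1−2803/14149)·1530000/2803 = 61.421426
  Suburban: (16954/37771)²·(1−2286/16954)·641000/2286 = 48.87738
  Urban: (6668/37771)²·(1−100/6668)·452300/100 = 138.84759
  → Var(ȳ_str) = 249.1464.
Var(ȳ_srs) = (1 − 5189/37771)·2270000/5189 = 377.36485.
deff = 249.1464 / 377.36485 = 0.6602.

0.6602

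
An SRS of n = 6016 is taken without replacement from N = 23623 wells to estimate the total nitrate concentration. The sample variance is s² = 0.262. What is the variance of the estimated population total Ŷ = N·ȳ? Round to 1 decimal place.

Var(Ŷ) = N²·Var(ȳ) = N²·(1 − n/N)·s²/n.
f = 6016/23623 = 0.25466706; Var(ȳ) = 0.74533294·0.262/6016 = 3.2459646 × 10^-5.
Var(Ŷ) = 23623² · (3.2459646 × 10^-5) = 18113.98.

18114.0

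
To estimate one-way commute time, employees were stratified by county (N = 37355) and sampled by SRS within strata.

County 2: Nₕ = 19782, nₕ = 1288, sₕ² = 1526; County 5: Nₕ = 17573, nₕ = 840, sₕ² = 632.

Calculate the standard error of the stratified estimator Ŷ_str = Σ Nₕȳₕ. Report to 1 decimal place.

25586.9

Var(Ŷ_str) = Σₕ Nₕ²(1 − fₕ)sₕ²/nₕ.
County 2: 19782²·(1 − 1288/19782)·1526/1288 = 4.3345071 × 10^8.
County 5: 17573²·(1 − 840/17573)·632/840 = 2.2123687 × 10^8.
Sum = 6.5468758 × 10^8.
SE = √(6.5468758 × 10^8) = 25586.9.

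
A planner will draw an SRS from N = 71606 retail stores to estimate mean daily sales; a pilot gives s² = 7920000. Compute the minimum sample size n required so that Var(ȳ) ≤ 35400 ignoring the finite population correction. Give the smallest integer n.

224

Without fpc, n₀ = s²/D = 7920000/35400 = 223.7288.
Rounding up, n = 224.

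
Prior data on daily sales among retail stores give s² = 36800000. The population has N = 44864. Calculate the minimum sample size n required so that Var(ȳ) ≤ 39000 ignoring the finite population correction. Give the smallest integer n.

944

Without fpc, n₀ = s²/D = 36800000/39000 = 943.5897.
Rounding up, n = 944.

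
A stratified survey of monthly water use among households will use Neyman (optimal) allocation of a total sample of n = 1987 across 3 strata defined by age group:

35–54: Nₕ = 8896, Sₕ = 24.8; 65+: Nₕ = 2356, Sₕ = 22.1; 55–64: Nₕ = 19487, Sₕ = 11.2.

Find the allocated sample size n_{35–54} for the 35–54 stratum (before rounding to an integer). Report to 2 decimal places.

Neyman allocation: nₕ = n·NₕSₕ / Σⱼ NⱼSⱼ.
Σ NⱼSⱼ = 8896·24.8 + 2356·22.1 + 19487·11.2 = 490942.8.
n_{35–54} = 1987·8896·24.8 / 490942.8 = 892.92.

892.92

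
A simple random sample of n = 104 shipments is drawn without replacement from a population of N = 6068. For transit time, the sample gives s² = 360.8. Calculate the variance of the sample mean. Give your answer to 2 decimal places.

3.41

Under SRS without replacement, Var(ȳ) = (1 − f)·s²/n with f = n/N = 104/6068 = 0.01713909.
Var(ȳ) = (1 − 0.01713909)·360.8/104 = 0.98286091·3.4692308 = 3.4097713.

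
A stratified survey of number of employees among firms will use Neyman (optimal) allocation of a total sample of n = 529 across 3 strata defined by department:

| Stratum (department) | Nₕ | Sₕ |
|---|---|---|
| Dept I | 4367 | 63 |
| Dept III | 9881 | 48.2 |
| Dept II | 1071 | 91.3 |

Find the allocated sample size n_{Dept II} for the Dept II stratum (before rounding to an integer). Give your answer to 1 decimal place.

60.9

Neyman allocation: nₕ = n·NₕSₕ / Σⱼ NⱼSⱼ.
Σ NⱼSⱼ = 4367·63 + 9881·48.2 + 1071·91.3 = 849167.5.
n_{Dept II} = 529·1071·91.3 / 849167.5 = 60.9.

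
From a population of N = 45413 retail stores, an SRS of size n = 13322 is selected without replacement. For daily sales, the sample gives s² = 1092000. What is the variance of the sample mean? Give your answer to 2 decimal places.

Under SRS without replacement, Var(ȳ) = (1 − f)·s²/n with f = n/N = 13322/45413 = 0.29335212.
Var(ȳ) = (1 − 0.29335212)·1092000/13322 = 0.70664788·81.969674 = 57.923696.

57.92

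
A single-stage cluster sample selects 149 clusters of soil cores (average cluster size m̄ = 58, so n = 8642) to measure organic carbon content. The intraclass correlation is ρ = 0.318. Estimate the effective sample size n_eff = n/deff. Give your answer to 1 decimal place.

451.8

deff = 1 + (58 − 1)·0.318 = 1 + 18.126 = 19.126.
n_eff = 8642 / 19.126 = 451.8.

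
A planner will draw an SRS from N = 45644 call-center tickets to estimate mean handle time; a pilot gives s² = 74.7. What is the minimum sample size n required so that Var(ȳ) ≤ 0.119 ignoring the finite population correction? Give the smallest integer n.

628

Without fpc, n₀ = s²/D = 74.7/0.119 = 627.7311.
Rounding up, n = 628.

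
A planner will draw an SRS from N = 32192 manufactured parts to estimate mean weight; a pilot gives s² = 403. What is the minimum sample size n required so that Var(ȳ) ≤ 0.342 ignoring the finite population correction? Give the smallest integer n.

1179

Without fpc, n₀ = s²/D = 403/0.342 = 1178.3626.
Rounding up, n = 1179.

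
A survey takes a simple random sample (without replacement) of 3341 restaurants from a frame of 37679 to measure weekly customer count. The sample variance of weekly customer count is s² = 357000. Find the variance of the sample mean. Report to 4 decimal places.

97.3795

Under SRS without replacement, Var(ȳ) = (1 − f)·s²/n with f = n/N = 3341/37679 = 0.08867008.
Var(ȳ) = (1 − 0.08867008)·357000/3341 = 0.91132992·106.85424 = 97.379462.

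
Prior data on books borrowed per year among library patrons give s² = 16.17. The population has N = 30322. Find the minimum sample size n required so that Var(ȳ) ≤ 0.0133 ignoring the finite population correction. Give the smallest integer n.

1216

Without fpc, n₀ = s²/D = 16.17/0.0133 = 1215.7895.
Rounding up, n = 1216.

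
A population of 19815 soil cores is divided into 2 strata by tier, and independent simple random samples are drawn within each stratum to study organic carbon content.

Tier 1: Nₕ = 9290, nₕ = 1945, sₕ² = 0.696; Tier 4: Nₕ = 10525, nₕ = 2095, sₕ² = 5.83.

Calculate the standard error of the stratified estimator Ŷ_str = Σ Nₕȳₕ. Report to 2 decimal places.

520.89

Var(Ŷ_str) = Σₕ Nₕ²(1 − fₕ)sₕ²/nₕ.
Tier 1: 9290²·(1 − 1945/9290)·0.696/1945 = 24417.272.
Tier 4: 10525²·(1 − 2095/10525)·5.83/2095 = 246907.46.
Sum = 271324.73.
SE = √(271324.73) = 520.89.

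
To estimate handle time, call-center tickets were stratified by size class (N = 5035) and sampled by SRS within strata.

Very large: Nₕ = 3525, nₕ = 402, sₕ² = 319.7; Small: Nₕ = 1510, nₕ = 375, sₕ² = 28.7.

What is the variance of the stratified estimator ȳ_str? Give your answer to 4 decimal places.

0.3505

Var(ȳ_str) = Σₕ Wₕ²(1 − fₕ)sₕ²/nₕ with Wₕ = Nₕ/N, N = 5035.
Very large: Wₕ = 0.70009930; term = 0.70009930²·(1 − 0.11404255)·319.7/402 = 0.34534147.
Small: Wₕ = 0.29990070; term = 0.29990070²·(1 − 0.24834437)·28.7/375 = 0.0051739769.
Sum = 0.35051545.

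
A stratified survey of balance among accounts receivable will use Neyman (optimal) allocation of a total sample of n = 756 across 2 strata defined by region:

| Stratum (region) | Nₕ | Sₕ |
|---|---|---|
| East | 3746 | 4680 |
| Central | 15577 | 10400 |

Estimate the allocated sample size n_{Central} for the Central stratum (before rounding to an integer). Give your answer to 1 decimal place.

682.2

Neyman allocation: nₕ = n·NₕSₕ / Σⱼ NⱼSⱼ.
Σ NⱼSⱼ = 3746·4680 + 15577·10400 = 1.7953208 × 10^8.
n_{Central} = 756·15577·10400 / (1.7953208 × 10^8) = 682.2.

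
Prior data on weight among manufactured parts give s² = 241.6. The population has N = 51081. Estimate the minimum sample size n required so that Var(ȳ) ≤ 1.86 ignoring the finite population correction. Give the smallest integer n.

130

Without fpc, n₀ = s²/D = 241.6/1.86 = 129.8925.
Rounding up, n = 130.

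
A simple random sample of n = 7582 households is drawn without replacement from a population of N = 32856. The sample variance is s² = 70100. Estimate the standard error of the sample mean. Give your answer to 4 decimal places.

2.6668

Under SRS without replacement, Var(ȳ) = (1 − f)·s²/n with f = n/N = 7582/32856 = 0.23076455.
Var(ȳ) = (1 − 0.23076455)·70100/7582 = 0.76923545·9.2455816 = 7.1120292.
SE(ȳ) = √(7.1120292) = 2.6668.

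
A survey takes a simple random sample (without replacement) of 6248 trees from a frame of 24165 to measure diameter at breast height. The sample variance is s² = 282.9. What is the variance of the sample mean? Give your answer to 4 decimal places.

0.0336

Under SRS without replacement, Var(ȳ) = (1 − f)·s²/n with f = n/N = 6248/24165 = 0.25855576.
Var(ȳ) = (1 − 0.25855576)·282.9/6248 = 0.74144424·0.045278489 = 0.033571475.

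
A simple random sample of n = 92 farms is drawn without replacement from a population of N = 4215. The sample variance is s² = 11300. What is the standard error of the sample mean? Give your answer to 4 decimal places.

Under SRS without replacement, Var(ȳ) = (1 − f)·s²/n with f = n/N = 92/4215 = 0.02182681.
Var(ȳ) = (1 − 0.02182681)·11300/92 = 0.97817319·122.82609 = 120.14519.
SE(ȳ) = √(120.14519) = 10.9611.

10.9611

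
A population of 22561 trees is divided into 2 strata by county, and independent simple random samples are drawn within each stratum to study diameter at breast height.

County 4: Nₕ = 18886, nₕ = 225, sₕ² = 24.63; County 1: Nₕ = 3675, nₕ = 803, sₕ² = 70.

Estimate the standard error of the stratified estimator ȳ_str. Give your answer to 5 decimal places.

0.27857

Var(ȳ_str) = Σₕ Wₕ²(1 − fₕ)sₕ²/nₕ with Wₕ = Nₕ/N, N = 22561.
County 4: Wₕ = 0.83710828; term = 0.83710828²·(1 − 0.01191359)·24.63/225 = 0.07579492.
County 1: Wₕ = 0.16289172; term = 0.16289172²·(1 − 0.21850340)·70/803 = 0.0018076219.
Sum = 0.077602542.
SE = √(0.077602542) = 0.27857.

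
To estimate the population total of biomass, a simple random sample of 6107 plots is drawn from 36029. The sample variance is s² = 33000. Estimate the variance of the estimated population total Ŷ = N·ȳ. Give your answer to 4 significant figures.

5.825 × 10^9

Var(Ŷ) = N²·Var(ȳ) = N²·(1 − n/N)·s²/n.
f = 6107/36029 = 0.16950235; Var(ȳ) = 0.83049765·33000/6107 = 4.4877063.
Var(Ŷ) = 36029² · 4.4877063 = 5.8254415 × 10^9.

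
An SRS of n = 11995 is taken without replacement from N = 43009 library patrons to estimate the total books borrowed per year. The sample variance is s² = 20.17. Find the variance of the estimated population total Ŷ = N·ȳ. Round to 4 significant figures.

2.243 × 10^6

Var(Ŷ) = N²·Var(ȳ) = N²·(1 − n/N)·s²/n.
f = 11995/43009 = 0.27889511; Var(ȳ) = 0.72110489·20.17/11995 = 0.0012125624.
Var(Ŷ) = 43009² · 0.0012125624 = 2.2429665 × 10^6.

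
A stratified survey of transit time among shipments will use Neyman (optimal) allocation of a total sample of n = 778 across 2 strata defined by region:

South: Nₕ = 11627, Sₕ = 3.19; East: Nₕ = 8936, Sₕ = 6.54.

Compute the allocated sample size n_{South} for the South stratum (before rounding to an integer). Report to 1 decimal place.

Neyman allocation: nₕ = n·NₕSₕ / Σⱼ NⱼSⱼ.
Σ NⱼSⱼ = 11627·3.19 + 8936·6.54 = 95531.57.
n_{South} = 778·11627·3.19 / 95531.57 = 302.1.

302.1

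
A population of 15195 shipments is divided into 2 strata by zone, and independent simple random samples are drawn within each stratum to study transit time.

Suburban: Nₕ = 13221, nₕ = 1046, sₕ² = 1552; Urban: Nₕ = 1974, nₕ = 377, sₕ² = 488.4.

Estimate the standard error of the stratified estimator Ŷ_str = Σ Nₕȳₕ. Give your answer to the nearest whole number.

15586

Var(Ŷ_str) = Σₕ Nₕ²(1 − fₕ)sₕ²/nₕ.
Suburban: 13221²·(1 − 1046/13221)·1552/1046 = 2.3883244 × 10^8.
Urban: 1974²·(1 − 377/1974)·488.4/377 = 4.084006 × 10^6.
Sum = 2.4291645 × 10^8.
SE = √(2.4291645 × 10^8) = 15586.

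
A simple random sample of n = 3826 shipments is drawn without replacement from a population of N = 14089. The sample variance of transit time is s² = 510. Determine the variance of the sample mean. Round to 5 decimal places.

Under SRS without replacement, Var(ȳ) = (1 − f)·s²/n with f = n/N = 3826/14089 = 0.27155937.
Var(ȳ) = (1 − 0.27155937)·510/3826 = 0.72844063·0.13329848 = 0.097100031.

0.09710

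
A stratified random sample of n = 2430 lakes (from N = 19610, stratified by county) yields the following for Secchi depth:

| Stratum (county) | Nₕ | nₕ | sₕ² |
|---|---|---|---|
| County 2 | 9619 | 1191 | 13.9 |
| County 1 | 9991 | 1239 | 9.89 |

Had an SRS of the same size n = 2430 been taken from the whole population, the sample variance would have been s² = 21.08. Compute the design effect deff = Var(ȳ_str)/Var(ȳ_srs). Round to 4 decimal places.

Var(ȳ_str) = Σ Wₕ²(1−fₕ)sₕ²/nₕ with Wₕ = Nₕ/19610:
  County 2: (9619/19610)²·(1−1191/9619)·13.9/1191 = 0.0024603807
  County 1: (9991/19610)²·(1−1239/9991)·9.89/1239 = 0.0018150394
  → Var(ȳ_str) = 0.0042754201.
Var(ȳ_srs) = (1 − 2430/19610)·21.08/2430 = 0.0075999354.
deff = 0.0042754201 / 0.0075999354 = 0.5626.

0.5626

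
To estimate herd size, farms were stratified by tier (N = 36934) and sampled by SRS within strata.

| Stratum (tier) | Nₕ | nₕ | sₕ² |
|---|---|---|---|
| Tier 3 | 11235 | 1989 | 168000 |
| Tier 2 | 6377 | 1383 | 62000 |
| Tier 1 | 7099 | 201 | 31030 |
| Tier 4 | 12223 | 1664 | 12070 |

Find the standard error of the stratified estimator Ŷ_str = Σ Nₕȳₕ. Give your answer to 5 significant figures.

Var(Ŷ_str) = Σₕ Nₕ²(1 − fₕ)sₕ²/nₕ.
Tier 3: 11235²·(1 − 1989/11235)·168000/1989 = 8.7740775 × 10^9.
Tier 2: 6377²·(1 − 1383/6377)·62000/1383 = 1.4276918 × 10^9.
Tier 1: 7099²·(1 − 201/7099)·31030/201 = 7.5597265 × 10^9.
Tier 4: 12223²·(1 − 1664/12223)·12070/1664 = 9.3616963 × 10^8.
Sum = 1.8697665 × 10^10.
SE = √(1.8697665 × 10^10) = 136740.

136740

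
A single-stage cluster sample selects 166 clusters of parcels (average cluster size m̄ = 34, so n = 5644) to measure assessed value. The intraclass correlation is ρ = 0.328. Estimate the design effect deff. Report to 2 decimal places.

11.82

deff = 1 + (34 − 1)·0.328 = 1 + 10.824 = 11.824.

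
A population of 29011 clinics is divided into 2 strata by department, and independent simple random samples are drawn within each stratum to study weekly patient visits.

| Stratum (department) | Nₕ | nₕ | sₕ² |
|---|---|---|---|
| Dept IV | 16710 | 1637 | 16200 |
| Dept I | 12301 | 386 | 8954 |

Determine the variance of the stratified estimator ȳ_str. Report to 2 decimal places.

Var(ȳ_str) = Σₕ Wₕ²(1 − fₕ)sₕ²/nₕ with Wₕ = Nₕ/N, N = 29011.
Dept IV: Wₕ = 0.57598842; term = 0.57598842²·(1 − 0.09796529)·16200/1637 = 2.9615365.
Dept I: Wₕ = 0.42401158; term = 0.42401158²·(1 − 0.03137956)·8954/386 = 4.0396045.
Sum = 7.001141.

7.00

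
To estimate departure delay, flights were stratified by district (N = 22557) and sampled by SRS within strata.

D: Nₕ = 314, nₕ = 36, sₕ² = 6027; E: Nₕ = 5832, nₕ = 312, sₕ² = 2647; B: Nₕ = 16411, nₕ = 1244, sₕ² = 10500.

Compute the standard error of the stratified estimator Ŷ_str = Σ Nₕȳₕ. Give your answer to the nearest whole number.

48874

Var(Ŷ_str) = Σₕ Nₕ²(1 − fₕ)sₕ²/nₕ.
D: 314²·(1 − 36/314)·6027/36 = 1.4614136 × 10^7.
E: 5832²·(1 − 312/5832)·2647/312 = 2.7312153 × 10^8.
B: 16411²·(1 − 1244/16411)·10500/1244 = 2.1008916 × 10^9.
Sum = 2.3886273 × 10^9.
SE = √(2.3886273 × 10^9) = 48874.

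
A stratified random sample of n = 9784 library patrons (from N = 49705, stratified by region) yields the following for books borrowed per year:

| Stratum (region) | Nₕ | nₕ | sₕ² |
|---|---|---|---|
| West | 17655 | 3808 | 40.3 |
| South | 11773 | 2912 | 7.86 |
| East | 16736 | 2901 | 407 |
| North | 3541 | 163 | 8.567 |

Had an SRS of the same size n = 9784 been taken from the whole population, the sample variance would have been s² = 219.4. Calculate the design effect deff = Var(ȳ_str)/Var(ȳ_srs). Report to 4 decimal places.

0.8087

Var(ȳ_str) = Σ Wₕ²(1−fₕ)sₕ²/nₕ with Wₕ = Nₕ/49705:
  West: (17655/49705)²·(1−3808/17655)·40.3/3808 = 0.0010472042
  South: (11773/49705)²·(1−2912/11773)·7.86/2912 = 1.1397272 × 10^-4
  East: (16736/49705)²·(1−2901/16736)·407/2901 = 0.013148535
  North: (3541/49705)²·(1−163/3541)·8.567/163 = 2.5446413 × 10^-4
  → Var(ȳ_str) = 0.014564176.
Var(ȳ_srs) = (1 − 9784/49705)·219.4/9784 = 0.018010323.
deff = 0.014564176 / 0.018010323 = 0.8087.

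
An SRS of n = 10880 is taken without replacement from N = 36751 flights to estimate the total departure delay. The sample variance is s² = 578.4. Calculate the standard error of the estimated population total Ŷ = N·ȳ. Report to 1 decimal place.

Var(Ŷ) = N²·Var(ȳ) = N²·(1 − n/N)·s²/n.
f = 10880/36751 = 0.29604637; Var(ȳ) = 0.70395363·578.4/10880 = 0.037423417.
Var(Ŷ) = 36751² · 0.037423417 = 5.0545414 × 10^7.
SE(Ŷ) = √(5.0545414 × 10^7) = 7109.5.

7109.5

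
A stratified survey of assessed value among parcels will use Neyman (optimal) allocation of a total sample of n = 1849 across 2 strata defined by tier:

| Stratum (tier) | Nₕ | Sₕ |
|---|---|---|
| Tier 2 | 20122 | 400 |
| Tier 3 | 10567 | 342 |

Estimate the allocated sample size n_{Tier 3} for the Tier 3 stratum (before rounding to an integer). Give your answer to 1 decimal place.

Neyman allocation: nₕ = n·NₕSₕ / Σⱼ NⱼSⱼ.
Σ NⱼSⱼ = 20122·400 + 10567·342 = 1.1662714 × 10^7.
n_{Tier 3} = 1849·10567·342 / (1.1662714 × 10^7) = 572.9.

572.9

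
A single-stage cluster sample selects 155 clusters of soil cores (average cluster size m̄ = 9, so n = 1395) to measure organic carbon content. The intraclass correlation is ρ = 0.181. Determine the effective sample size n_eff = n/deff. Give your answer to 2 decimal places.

569.85

deff = 1 + (9 − 1)·0.181 = 1 + 1.448 = 2.448.
n_eff = 1395 / 2.448 = 569.85.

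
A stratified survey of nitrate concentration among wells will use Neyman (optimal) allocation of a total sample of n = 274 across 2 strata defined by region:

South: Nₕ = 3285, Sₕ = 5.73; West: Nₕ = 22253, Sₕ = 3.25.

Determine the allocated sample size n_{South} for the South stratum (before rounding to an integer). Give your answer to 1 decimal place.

56.6

Neyman allocation: nₕ = n·NₕSₕ / Σⱼ NⱼSⱼ.
Σ NⱼSⱼ = 3285·5.73 + 22253·3.25 = 91145.3.
n_{South} = 274·3285·5.73 / 91145.3 = 56.6.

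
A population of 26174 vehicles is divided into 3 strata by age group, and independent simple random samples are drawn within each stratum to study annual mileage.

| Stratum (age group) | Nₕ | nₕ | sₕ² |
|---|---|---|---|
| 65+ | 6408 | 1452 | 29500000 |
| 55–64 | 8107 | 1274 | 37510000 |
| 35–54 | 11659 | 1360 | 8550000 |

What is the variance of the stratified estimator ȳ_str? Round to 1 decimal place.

4424.4

Var(ȳ_str) = Σₕ Wₕ²(1 − fₕ)sₕ²/nₕ with Wₕ = Nₕ/N, N = 26174.
65+: Wₕ = 0.24482311; term = 0.24482311²·(1 − 0.22659176)·29500000/1452 = 941.82238.
55–64: Wₕ = 0.30973485; term = 0.30973485²·(1 − 0.15714814)·37510000/1274 = 2380.7239.
35–54: Wₕ = 0.44544204; term = 0.44544204²·(1 − 0.11664808)·8550000/1360 = 1101.903.
Sum = 4424.4493.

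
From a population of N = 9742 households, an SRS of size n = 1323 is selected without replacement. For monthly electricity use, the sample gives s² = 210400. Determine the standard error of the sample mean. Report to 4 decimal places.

11.7233

Under SRS without replacement, Var(ȳ) = (1 − f)·s²/n with f = n/N = 1323/9742 = 0.13580374.
Var(ȳ) = (1 − 0.13580374)·210400/1323 = 0.86419626·159.0325 = 137.43529.
SE(ȳ) = √(137.43529) = 11.7233.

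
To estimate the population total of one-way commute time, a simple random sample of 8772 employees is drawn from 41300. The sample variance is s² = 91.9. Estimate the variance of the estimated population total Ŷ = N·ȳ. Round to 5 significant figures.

1.4074 × 10^7

Var(Ŷ) = N²·Var(ȳ) = N²·(1 − n/N)·s²/n.
f = 8772/41300 = 0.21239709; Var(ȳ) = 0.78760291·91.9/8772 = 0.0082513346.
Var(Ŷ) = 41300² · 0.0082513346 = 1.4074219 × 10^7.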